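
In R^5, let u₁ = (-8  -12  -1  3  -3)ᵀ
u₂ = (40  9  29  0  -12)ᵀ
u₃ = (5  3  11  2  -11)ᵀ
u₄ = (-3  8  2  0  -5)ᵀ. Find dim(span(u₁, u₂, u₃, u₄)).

3

Apply Gaussian elimination to the matrix whose rows are u₁, u₂, u₃, u₄.
There are 3 pivot columns, so rank = 3.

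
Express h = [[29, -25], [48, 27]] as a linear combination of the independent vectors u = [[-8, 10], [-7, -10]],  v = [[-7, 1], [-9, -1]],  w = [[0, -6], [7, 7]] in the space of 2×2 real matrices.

h = -u - 3v + 2w

Work in coordinates with respect to the standard basis {E₁₁, E₁₂, E₂₁, E₂₂}.
Solve the system with u, v, w as columns and h as the right-hand side.
Row-reducing the augmented matrix gives the unique coefficients (α₁, α₂, α₃) = (-1, -3, 2).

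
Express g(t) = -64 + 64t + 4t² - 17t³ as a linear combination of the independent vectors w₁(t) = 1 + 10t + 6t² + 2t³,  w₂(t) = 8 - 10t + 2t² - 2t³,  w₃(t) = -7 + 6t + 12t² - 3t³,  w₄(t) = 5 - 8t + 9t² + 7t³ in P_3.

g = -w₁ - 4w₂ + 3w₃ - 2w₄

Identify each element with its coordinate vector in ℝ⁴ via {1, t, …, t³}.
Since w₁, w₂, w₃, w₄ are independent, the coefficients expressing g are uniquely determined by a linear system.
Row-reducing the augmented matrix gives the unique coefficients (c₁, …, c₄) = (-1, -4, 3, -2).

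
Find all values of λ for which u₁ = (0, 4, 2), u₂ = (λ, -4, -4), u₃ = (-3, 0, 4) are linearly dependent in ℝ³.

λ = 3/2

Place the vectors as rows of a 3×3 matrix; dependence ⇔ determinant zero.
Cofactor expansion gives det = 24 - 16*λ.
Solving 24 - 16*λ = 0 yields λ = 3/2.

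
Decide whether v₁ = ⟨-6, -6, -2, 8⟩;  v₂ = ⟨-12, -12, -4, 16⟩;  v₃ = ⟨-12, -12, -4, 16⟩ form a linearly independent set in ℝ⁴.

One vector is a scalar multiple of another, so the set is dependent.

linearly dependent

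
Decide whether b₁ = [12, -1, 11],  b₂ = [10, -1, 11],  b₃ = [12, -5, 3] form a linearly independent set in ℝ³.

linearly independent

Form the 3×3 matrix with these as columns; its determinant is 104.
A nonzero determinant means the columns are linearly independent.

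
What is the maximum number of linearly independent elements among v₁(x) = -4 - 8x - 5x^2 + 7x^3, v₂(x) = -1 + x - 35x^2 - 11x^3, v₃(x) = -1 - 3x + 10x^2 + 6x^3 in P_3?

2

Pass to coordinate vectors with respect to the basis {1, x, …, x^3}.
Put the 4×3 matrix [v₁|v₂|v₃] into echelon form.
Exactly 2 pivots survive; hence the rank is 2.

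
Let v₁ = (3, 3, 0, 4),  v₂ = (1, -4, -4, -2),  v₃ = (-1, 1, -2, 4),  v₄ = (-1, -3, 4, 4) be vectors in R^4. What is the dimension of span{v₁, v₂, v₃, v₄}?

4

Put the 4×4 matrix [v₁|v₂|v₃|v₄] into echelon form.
Reduction leaves 4 leading entries, giving rank 4.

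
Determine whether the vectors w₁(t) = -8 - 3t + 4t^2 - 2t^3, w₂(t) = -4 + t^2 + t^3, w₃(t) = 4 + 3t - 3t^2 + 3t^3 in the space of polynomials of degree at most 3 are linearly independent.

Take coordinates with respect to the standard basis {1, t, …, t^3}.
Place the vectors as rows of a 3×4 matrix and reduce to echelon form.
The reduction yields 2 nonzero rows, so the rank is 2.
Since rank 2 < 3, the set is linearly dependent.

linearly dependent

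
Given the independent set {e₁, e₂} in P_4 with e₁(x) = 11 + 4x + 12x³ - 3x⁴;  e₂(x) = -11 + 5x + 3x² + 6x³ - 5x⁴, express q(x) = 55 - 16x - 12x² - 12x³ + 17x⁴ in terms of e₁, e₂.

q = e₁ - 4e₂

Work in coordinates with respect to the standard basis {1, x, …, x⁴}.
Since e₁, e₂ are independent, the coefficients expressing q are uniquely determined by a linear system.
The system has the unique solution (c₁, c₂) = (1, -4).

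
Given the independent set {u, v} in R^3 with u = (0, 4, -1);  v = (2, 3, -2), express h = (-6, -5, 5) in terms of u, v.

h = u - 3v

Solve the system with u, v as columns and h as the right-hand side.
The system has the unique solution (α₁, α₂) = (1, -3).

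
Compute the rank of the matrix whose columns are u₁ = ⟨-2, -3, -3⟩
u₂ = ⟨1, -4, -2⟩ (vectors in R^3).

2

Row-reduce the 2×3 matrix with these as rows.
Reduction leaves 2 leading entries, giving rank 2.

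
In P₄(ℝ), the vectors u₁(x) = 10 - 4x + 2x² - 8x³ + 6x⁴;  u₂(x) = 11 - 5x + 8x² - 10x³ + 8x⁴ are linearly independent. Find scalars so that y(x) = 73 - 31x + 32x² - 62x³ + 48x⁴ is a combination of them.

y = 4u₁ + 3u₂

Work in coordinates with respect to the standard basis {1, x, …, x⁴}.
Write y = c₁u₁ + c₂u₂ and equate components.
The system has the unique solution (c₁, c₂) = (4, 3).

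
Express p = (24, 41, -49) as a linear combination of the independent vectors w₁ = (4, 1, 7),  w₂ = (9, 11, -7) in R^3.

Set up the augmented matrix [w₁ | w₂ | p] and row-reduce.
The system has the unique solution (c₁, c₂) = (-3, 4).

p = -3w₁ + 4w₂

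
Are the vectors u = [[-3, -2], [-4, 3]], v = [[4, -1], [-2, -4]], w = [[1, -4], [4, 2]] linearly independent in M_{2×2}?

Take coordinates with respect to the standard basis {E₁₁, E₁₂, E₂₁, E₂₂}.
Place the vectors as rows of a 3×4 matrix and reduce to echelon form.
The reduction yields 3 nonzero rows, so the rank is 3.
Since rank = 3 (the number of vectors), the set is linearly independent.

linearly independent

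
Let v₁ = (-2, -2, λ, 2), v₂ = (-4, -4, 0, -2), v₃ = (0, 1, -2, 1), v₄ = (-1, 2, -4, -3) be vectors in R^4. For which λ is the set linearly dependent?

λ = -12/11

Dependence holds iff the 4×4 matrix [v₁ v₂ v₃ v₄] is singular.
The determinant works out to 22*λ + 24.
This vanishes exactly when λ = -12/11.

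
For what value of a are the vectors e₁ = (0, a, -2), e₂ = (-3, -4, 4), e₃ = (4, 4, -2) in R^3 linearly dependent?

a = 4/5

The vectors are dependent exactly when the determinant of the matrix with rows e₁, e₂, e₃ vanishes.
Cofactor expansion gives det = 10*a - 8.
Solving 10*a - 8 = 0 yields a = 4/5.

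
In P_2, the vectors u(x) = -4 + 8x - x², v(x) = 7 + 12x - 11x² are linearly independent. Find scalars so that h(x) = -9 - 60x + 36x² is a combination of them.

h = -3u - 3v

Take coordinate vectors relative to {1, x, x²}.
Write h = c₁u + c₂v and equate components.
Back-substitution yields (c₁, c₂) = (-3, -3).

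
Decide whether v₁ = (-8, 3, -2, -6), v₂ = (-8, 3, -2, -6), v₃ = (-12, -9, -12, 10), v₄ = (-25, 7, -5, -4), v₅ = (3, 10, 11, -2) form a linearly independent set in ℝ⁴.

linearly dependent

There are 5 vectors in a 4-dimensional space, so they cannot be linearly independent.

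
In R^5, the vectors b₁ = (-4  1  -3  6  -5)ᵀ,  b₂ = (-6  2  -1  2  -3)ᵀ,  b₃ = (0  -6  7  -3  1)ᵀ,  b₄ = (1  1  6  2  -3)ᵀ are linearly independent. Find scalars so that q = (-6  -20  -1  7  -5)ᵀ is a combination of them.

q = 4b₁ - 2b₂ + 3b₃ - 2b₄

Set up the augmented matrix [b₁ | b₂ | b₃ | b₄ | q] and row-reduce.
Back-substitution yields (c₁, …, c₄) = (4, -2, 3, -2).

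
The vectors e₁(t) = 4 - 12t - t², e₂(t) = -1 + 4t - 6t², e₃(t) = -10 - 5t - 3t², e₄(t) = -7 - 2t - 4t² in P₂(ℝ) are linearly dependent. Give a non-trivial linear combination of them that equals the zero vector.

Take coordinates with respect to {1, t, t²}.
Solve the homogeneous system with e₁, e₂, e₃, e₄ as columns by row-reducing the coefficient matrix.
A generator of the null space is (0, 1, 2, -3).

e₂ + 2e₃ - 3e₄ = 0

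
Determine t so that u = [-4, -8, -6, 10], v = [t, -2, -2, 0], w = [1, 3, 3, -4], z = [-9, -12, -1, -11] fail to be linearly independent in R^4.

t = -2/5

The vectors are dependent exactly when the determinant of the matrix with rows u, v, w, z vanishes.
Expanding, det = -140*t - 56.
This vanishes exactly when t = -2/5.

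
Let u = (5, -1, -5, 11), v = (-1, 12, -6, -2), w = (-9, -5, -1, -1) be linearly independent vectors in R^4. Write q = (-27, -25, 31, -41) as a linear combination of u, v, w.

Write q = a₁u + … + a₃w and equate components.
The system has the unique solution (a₁, a₂, a₃) = (-4, -2, 1).

q = -4u - 2v + w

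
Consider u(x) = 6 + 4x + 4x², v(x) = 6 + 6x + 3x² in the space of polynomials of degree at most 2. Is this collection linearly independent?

linearly independent

Take coordinates with respect to the standard basis {1, x, x²}.
Row-reduce the matrix whose columns are u, v.
The reduction yields 2 nonzero rows, so the rank is 2.
Since rank = 2 (the number of vectors), the set is linearly independent.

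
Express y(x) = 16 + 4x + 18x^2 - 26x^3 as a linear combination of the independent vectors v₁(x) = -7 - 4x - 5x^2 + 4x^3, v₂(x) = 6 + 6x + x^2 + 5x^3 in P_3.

Take coordinate vectors relative to {1, x, …, x^3}.
Set up the augmented matrix [v₁ | v₂ | y] and row-reduce.
The system has the unique solution (c₁, c₂) = (-4, -2).

y = -4v₁ - 2v₂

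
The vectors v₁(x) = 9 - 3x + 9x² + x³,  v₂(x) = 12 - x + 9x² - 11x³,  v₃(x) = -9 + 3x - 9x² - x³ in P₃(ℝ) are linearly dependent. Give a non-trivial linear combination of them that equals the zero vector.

Write each element as a vector in ℝ⁴ using {1, x, …, x³}.
Row-reduce the matrix with v₁, v₂, v₃ as columns; the null space gives the coefficients.
The free variable yields coefficients (1, 0, 1) (any nonzero multiple also works).

v₁ + v₃ = 0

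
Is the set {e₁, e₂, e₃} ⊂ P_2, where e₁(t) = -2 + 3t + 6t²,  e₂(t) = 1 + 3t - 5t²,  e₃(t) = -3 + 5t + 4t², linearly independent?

linearly independent

Take coordinates with respect to the standard basis {1, t, t²}.
Form the 3×3 matrix with these as columns; its determinant is 43.
A nonzero determinant means the columns are linearly independent.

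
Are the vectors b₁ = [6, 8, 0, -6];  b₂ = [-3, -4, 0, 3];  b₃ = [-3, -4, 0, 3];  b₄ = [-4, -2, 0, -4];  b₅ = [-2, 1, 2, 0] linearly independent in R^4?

linearly dependent

There are 5 vectors in a 4-dimensional space, so they cannot be linearly independent.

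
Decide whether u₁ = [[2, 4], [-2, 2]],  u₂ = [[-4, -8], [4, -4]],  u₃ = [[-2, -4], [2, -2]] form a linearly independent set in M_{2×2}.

Write each element as a coordinate vector in ℝ⁴ using {E₁₁, E₁₂, E₂₁, E₂₂}.
Row-reduce the matrix whose columns are u₁, u₂, u₃.
The reduction yields 1 nonzero row, so the rank is 1.
Since rank 1 < 3, the set is linearly dependent.
Indeed 2u₁ + u₂ = 0.

linearly dependent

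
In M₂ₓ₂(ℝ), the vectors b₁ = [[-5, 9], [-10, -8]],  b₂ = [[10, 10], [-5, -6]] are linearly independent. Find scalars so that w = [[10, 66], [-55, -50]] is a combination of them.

w = 4b₁ + 3b₂

Take coordinate vectors relative to {E₁₁, E₁₂, E₂₁, E₂₂}.
Set up the augmented matrix [b₁ | b₂ | w] and row-reduce.
Back-substitution yields (α₁, α₂) = (4, 3).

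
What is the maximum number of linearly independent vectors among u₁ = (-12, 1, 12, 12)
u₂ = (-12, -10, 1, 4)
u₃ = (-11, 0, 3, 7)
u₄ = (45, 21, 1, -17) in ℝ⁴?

Apply Gaussian elimination to the matrix whose rows are u₁, u₂, u₃, u₄.
There are 3 pivot columns, so rank = 3.

3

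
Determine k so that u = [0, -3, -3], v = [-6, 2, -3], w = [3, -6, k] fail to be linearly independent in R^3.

k = -7/2

The vectors are dependent exactly when the determinant of the matrix with rows u, v, w vanishes.
Expanding, det = -18*k - 63.
Solving -18*k - 63 = 0 yields k = -7/2.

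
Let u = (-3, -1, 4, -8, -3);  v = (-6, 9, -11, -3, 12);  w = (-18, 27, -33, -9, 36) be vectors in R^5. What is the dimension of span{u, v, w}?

Row-reduce the 3×5 matrix with these as rows.
Reduction leaves 2 leading entries, giving rank 2.

dim = 2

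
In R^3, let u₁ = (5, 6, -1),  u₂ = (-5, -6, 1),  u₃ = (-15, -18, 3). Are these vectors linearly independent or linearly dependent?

One vector is a scalar multiple of another, so the set is dependent.

linearly dependent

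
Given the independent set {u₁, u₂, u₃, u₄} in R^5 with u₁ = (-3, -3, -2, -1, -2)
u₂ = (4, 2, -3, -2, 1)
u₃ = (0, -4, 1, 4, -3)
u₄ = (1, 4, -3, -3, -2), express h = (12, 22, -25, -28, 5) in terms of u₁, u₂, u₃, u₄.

Set up the augmented matrix [u₁ | u₂ | u₃ | u₄ | h] and row-reduce.
Row-reducing the augmented matrix gives the unique coefficients (a₁, …, a₄) = (2, 4, -3, 2).

h = 2u₁ + 4u₂ - 3u₃ + 2u₄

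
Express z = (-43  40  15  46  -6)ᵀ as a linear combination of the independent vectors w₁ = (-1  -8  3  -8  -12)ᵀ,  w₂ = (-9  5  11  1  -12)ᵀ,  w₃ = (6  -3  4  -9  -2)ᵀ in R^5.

z = -2w₁ + 3w₂ - 3w₃

Set up the augmented matrix [w₁ | w₂ | w₃ | z] and row-reduce.
Back-substitution yields (a₁, a₂, a₃) = (-2, 3, -3).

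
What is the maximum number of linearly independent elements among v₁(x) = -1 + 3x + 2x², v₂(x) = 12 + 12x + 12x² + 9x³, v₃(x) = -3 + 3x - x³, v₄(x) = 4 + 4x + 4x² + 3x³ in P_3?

3

Pass to coordinate vectors with respect to the basis {1, x, …, x³}.
Put the 4×4 matrix [v₁|v₂|v₃|v₄] into echelon form.
Reduction leaves 3 leading entries, giving rank 3.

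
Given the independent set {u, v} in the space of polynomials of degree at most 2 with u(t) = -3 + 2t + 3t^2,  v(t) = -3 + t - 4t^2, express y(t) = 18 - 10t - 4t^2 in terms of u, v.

y = -4u - 2v

Take coordinate vectors relative to {1, t, t^2}.
Since u, v are independent, the coefficients expressing y are uniquely determined by a linear system.
The system has the unique solution (c₁, c₂) = (-4, -2).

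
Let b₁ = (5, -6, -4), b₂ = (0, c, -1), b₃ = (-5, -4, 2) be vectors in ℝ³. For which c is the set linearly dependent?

c = -5

The set is linearly dependent precisely when det[b₁; b₂; b₃] = 0.
The determinant works out to -10*c - 50.
This vanishes exactly when c = -5.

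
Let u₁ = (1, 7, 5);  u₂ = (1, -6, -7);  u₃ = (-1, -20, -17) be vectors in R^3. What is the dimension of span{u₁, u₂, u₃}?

Apply Gaussian elimination to the matrix whose rows are u₁, u₂, u₃.
There are 2 pivot columns, so rank = 2.

2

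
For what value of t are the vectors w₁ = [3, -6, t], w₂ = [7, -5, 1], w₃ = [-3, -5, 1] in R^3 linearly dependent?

t = 6/5

Dependence holds iff the 3×3 matrix [w₁ w₂ w₃] is singular.
Expanding, det = 60 - 50*t.
Solving 60 - 50*t = 0 yields t = 6/5.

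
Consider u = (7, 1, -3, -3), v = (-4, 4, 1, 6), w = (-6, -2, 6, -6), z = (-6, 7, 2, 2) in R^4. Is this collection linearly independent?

linearly independent

The matrix [u|v|w|z] has determinant -668.
A nonzero determinant means the columns are linearly independent.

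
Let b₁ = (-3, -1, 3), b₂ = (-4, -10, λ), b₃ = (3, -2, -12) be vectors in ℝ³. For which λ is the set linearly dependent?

Dependence holds iff the 3×3 matrix [b₁ b₂ b₃] is singular.
The determinant works out to -9*λ - 198.
Solving -9*λ - 198 = 0 yields λ = -22.

λ = -22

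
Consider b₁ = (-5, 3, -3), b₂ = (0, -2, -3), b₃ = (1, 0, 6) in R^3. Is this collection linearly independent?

linearly independent

The matrix [b₁|b₂|b₃] has determinant 45.
A nonzero determinant means the columns are linearly independent.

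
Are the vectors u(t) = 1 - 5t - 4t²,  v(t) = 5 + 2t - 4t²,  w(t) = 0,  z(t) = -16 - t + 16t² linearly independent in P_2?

linearly dependent

Write each element as a coordinate vector in ℝ³ using {1, t, t²}.
There are 4 vectors in a 3-dimensional space, so they cannot be linearly independent.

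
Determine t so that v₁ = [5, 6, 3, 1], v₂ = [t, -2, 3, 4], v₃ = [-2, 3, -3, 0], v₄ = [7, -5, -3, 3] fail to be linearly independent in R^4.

t = 14

Place the vectors as rows of a 4×4 matrix; dependence ⇔ determinant zero.
Expanding, det = 105*t - 1470.
This vanishes exactly when t = 14.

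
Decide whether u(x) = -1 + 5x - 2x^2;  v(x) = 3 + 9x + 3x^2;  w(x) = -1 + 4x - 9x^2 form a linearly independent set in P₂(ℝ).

linearly independent

Write each element as a coordinate vector in ℝ³ using {1, x, x^2}.
Row-reduce the matrix whose columns are u, v, w.
The reduction yields 3 nonzero rows, so the rank is 3.
Since rank = 3 (the number of vectors), the set is linearly independent.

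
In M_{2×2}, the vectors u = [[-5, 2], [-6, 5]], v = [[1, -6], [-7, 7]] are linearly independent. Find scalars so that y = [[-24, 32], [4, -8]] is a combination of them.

y = 4u - 4v

Identify each element with its coordinate vector in ℝ⁴ via {E₁₁, E₁₂, E₂₁, E₂₂}.
Set up the augmented matrix [u | v | y] and row-reduce.
The system has the unique solution (c₁, c₂) = (4, -4).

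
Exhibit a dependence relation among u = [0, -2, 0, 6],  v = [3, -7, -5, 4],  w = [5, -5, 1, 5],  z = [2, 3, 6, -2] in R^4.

u + 2v - 2w + 2z = 0

Write the vectors as columns of a matrix and find a nonzero vector in its null space.
A generator of the null space is (1, 2, -2, 2).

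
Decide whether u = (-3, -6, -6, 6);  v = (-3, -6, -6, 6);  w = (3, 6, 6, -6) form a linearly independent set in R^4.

Two of the vectors are equal, giving an immediate dependence.

linearly dependent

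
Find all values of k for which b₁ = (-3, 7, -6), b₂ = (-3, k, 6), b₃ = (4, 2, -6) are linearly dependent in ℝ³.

The vectors are dependent exactly when the determinant of the matrix with rows b₁, b₂, b₃ vanishes.
Cofactor expansion gives det = 42*k + 114.
Setting this to zero gives k = -19/7.

k = -19/7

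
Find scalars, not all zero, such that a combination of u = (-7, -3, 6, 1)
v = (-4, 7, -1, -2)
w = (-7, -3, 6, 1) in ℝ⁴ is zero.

u - w = 0

Row-reduce the matrix with u, v, w as columns; the null space gives the coefficients.
One solution (up to scaling) is (1, 0, -1).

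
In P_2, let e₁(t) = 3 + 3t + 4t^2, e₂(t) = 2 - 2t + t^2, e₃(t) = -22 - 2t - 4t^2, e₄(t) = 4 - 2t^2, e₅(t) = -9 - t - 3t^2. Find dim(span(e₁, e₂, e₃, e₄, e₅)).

3

Represent each element by its coordinate vector in ℝ³.
Apply Gaussian elimination to the matrix whose rows are e₁, e₂, e₃, e₄, e₅.
Reduction leaves 3 leading entries, giving rank 3.
(With 5 elements in a 3-dimensional space the rank is at most 3.)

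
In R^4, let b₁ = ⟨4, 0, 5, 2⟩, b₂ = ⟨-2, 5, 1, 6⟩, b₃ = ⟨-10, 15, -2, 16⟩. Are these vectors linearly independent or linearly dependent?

linearly dependent

Place the vectors as rows of a 3×4 matrix and reduce to echelon form.
The reduction yields 2 nonzero rows, so the rank is 2.
Since rank 2 < 3, the set is linearly dependent.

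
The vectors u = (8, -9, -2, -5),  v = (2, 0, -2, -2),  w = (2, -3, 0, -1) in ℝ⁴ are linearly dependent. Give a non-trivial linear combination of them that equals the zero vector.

u - v - 3w = 0

Write the vectors as columns of a matrix and find a nonzero vector in its null space.
One solution (up to scaling) is (1, -1, -3).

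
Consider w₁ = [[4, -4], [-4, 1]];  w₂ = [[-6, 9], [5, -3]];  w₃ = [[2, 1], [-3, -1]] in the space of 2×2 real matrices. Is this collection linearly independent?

linearly dependent

Write each element as a coordinate vector in ℝ⁴ using {E₁₁, E₁₂, E₂₁, E₂₂}.
Row-reduce the matrix whose columns are w₁, w₂, w₃.
The reduction yields 2 nonzero rows, so the rank is 2.
Since rank 2 < 3, the set is linearly dependent.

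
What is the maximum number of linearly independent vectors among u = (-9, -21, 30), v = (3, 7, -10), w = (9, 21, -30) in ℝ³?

1

Put the 3×3 matrix [u|v|w] into echelon form.
The echelon form has 1 nonzero row, so the rank is 1.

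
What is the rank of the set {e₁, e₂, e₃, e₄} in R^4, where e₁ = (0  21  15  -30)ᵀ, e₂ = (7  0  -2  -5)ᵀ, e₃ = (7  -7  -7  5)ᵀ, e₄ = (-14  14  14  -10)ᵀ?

2

Row-reduce the 4×4 matrix with these as rows.
Reduction leaves 2 leading entries, giving rank 2.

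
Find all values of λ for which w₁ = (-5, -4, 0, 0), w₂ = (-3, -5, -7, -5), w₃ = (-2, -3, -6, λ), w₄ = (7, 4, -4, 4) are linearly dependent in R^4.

λ = -54

Dependence holds iff the 4×4 matrix [w₁ w₂ w₃ w₄] is singular.
Cofactor expansion gives det = -4*λ - 216.
Solving -4*λ - 216 = 0 yields λ = -54.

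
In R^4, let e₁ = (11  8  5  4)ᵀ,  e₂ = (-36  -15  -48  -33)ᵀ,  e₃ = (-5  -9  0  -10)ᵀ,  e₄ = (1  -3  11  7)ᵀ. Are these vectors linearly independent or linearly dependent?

Row-reduce the matrix whose columns are e₁, e₂, e₃, e₄.
The reduction yields 3 nonzero rows, so the rank is 3.
Since rank 3 < 4, the set is linearly dependent.
Indeed 3e₁ + e₂ + 3e₄ = 0.

linearly dependent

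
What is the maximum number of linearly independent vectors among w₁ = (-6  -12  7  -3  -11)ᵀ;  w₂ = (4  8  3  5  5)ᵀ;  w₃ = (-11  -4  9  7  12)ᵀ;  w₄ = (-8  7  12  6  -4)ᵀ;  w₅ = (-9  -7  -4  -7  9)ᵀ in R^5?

5

Row-reduce the 5×5 matrix with these as rows.
The echelon form has 5 nonzero rows, so the rank is 5.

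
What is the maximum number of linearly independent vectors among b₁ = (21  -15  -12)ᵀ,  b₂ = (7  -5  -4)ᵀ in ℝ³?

1

Apply Gaussian elimination to the matrix whose rows are b₁, b₂.
Exactly 1 pivot survives; hence the rank is 1.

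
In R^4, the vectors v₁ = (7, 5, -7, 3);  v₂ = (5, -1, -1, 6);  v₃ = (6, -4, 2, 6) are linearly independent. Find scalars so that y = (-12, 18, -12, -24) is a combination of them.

y = 2v₁ - 4v₂ - v₃

Set up the augmented matrix [v₁ | v₂ | v₃ | y] and row-reduce.
The system has the unique solution (α₁, α₂, α₃) = (2, -4, -1).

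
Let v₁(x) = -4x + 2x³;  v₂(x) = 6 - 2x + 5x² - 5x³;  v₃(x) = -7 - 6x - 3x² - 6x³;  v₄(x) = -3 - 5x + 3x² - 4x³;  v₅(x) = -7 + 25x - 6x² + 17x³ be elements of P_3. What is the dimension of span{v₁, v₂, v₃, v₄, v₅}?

Pass to coordinate vectors with respect to the basis {1, x, …, x³}.
Row-reduce the 5×4 matrix with these as rows.
Exactly 4 pivots survive; hence the rank is 4.
(With 5 elements in a 4-dimensional space the rank is at most 4.)

4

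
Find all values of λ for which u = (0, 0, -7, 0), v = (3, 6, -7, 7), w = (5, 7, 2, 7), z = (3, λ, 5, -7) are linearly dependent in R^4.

Place the vectors as rows of a 4×4 matrix; dependence ⇔ determinant zero.
Expanding, det = -98*λ - 294.
Solving -98*λ - 294 = 0 yields λ = -3.

λ = -3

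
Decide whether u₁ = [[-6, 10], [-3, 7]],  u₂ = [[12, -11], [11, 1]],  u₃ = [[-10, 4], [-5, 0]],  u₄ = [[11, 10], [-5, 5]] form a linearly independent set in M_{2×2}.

linearly independent

Write each element as a coordinate vector in ℝ⁴ using {E₁₁, E₁₂, E₂₁, E₂₂}.
Place the vectors as rows of a 4×4 matrix and reduce to echelon form.
The reduction yields 4 nonzero rows, so the rank is 4.
Since rank = 4 (the number of vectors), the set is linearly independent.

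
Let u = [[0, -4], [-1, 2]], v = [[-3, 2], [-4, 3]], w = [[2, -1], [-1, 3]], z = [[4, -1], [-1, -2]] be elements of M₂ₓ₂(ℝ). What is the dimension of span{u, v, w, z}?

dim = 4

Use coordinates relative to {E₁₁, E₁₂, E₂₁, E₂₂}.
Form the matrix with u, v, w, z as columns and reduce.
Exactly 4 pivots survive; hence the rank is 4.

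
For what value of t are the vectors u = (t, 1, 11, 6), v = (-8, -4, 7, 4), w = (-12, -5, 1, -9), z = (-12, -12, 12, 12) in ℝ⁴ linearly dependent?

t = -53/6

The set is linearly dependent precisely when det[u; v; w; z] = 0.
The determinant works out to 504*t + 4452.
This vanishes exactly when t = -53/6.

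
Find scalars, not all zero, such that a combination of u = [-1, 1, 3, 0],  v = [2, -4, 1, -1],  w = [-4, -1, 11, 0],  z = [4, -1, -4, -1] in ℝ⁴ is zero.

Row-reduce the matrix with u, v, w, z as columns; the null space gives the coefficients.
One solution (up to scaling) is (2, 1, -1, -1).

2u + v - w - z = 0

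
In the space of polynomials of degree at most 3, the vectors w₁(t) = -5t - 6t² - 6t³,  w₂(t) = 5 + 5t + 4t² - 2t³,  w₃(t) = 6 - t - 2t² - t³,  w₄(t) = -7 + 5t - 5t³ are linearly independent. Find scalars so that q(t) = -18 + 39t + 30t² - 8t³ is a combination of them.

Take coordinate vectors relative to {1, t, …, t³}.
Set up the augmented matrix [w₁ | w₂ | w₃ | w₄ | q] and row-reduce.
The system has the unique solution (α₁, …, α₄) = (-1, 4, -4, 2).

q = -w₁ + 4w₂ - 4w₃ + 2w₄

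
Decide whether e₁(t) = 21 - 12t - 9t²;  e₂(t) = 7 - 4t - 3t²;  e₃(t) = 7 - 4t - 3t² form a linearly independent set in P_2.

linearly dependent

Write each element as a coordinate vector in ℝ³ using {1, t, t²}.
Two of the vectors are equal, giving an immediate dependence.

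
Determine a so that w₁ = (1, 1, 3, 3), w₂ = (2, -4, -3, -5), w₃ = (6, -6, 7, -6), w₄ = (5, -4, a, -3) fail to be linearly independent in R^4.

a = 27/4

The set is linearly dependent precisely when det[w₁; w₂; w₃; w₄] = 0.
Expanding, det = 81 - 12*a.
Setting this to zero gives a = 27/4.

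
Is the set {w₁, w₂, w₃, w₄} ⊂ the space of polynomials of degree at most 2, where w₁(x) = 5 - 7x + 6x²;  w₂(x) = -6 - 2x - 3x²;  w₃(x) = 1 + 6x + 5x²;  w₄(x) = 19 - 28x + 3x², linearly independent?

Write each element as a coordinate vector in ℝ³ using {1, x, x²}.
There are 4 vectors in a 3-dimensional space, so they cannot be linearly independent.

linearly dependent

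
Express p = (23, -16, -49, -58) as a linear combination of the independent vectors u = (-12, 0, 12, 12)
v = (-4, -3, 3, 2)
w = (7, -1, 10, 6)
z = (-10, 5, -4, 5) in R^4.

Solve the system with u, v, w, z as columns and p as the right-hand side.
The system has the unique solution (α₁, …, α₄) = (-3, 3, -3, -2).

p = -3u + 3v - 3w - 2z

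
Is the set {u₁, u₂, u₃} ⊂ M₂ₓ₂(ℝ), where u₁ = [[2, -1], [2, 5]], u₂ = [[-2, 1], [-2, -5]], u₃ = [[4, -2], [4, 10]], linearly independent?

Take coordinates with respect to the standard basis {E₁₁, E₁₂, E₂₁, E₂₂}.
Place the vectors as rows of a 3×4 matrix and reduce to echelon form.
The reduction yields 1 nonzero row, so the rank is 1.
Since rank 1 < 3, the set is linearly dependent.

linearly dependent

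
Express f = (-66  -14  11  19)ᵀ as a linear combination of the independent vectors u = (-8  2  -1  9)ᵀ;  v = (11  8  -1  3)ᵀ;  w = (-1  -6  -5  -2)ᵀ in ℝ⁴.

Solve the system with u, v, w as columns and f as the right-hand side.
Row-reducing the augmented matrix gives the unique coefficients (a₁, a₂, a₃) = (3, -4, -2).

f = 3u - 4v - 2w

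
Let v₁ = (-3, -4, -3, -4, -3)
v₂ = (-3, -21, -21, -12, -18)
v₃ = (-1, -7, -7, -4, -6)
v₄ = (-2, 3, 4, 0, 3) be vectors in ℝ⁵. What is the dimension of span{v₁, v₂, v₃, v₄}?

dim = 2

Apply Gaussian elimination to the matrix whose rows are v₁, v₂, v₃, v₄.
There are 2 pivot columns, so rank = 2.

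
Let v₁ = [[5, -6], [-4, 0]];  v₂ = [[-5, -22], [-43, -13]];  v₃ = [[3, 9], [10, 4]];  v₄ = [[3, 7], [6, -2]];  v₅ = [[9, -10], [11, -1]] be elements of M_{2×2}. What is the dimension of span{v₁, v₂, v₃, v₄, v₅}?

4

Use coordinates relative to {E₁₁, E₁₂, E₂₁, E₂₂}.
Form the matrix with v₁, v₂, v₃, v₄, v₅ as columns and reduce.
Exactly 4 pivots survive; hence the rank is 4.
(With 5 elements in a 4-dimensional space the rank is at most 4.)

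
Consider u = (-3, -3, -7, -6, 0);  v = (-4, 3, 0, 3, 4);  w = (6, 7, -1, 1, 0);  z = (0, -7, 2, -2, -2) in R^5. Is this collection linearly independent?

linearly independent

Place the vectors as rows of a 4×5 matrix and reduce to echelon form.
The reduction yields 4 nonzero rows, so the rank is 4.
Since rank = 4 (the number of vectors), the set is linearly independent.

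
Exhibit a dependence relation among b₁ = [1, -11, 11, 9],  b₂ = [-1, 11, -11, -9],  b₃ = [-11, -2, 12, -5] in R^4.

b₁ + b₂ = 0

Solve the homogeneous system with b₁, b₂, b₃ as columns by row-reducing the coefficient matrix.
The free variable yields coefficients (1, 1, 0) (any nonzero multiple also works).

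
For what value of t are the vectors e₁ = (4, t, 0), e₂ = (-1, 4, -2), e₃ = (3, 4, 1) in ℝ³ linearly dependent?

t = 48/5

The vectors are dependent exactly when the determinant of the matrix with rows e₁, e₂, e₃ vanishes.
Cofactor expansion gives det = 48 - 5*t.
Solving 48 - 5*t = 0 yields t = 48/5.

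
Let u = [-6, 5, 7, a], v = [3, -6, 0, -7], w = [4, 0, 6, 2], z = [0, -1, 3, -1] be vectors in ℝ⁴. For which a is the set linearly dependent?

a = 49/9

The set is linearly dependent precisely when det[u; v; w; z] = 0.
Expanding, det = 490 - 90*a.
This vanishes exactly when a = 49/9.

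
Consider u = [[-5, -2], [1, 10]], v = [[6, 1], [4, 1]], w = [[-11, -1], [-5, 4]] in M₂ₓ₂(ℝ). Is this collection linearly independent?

Take coordinates with respect to the standard basis {E₁₁, E₁₂, E₂₁, E₂₂}.
Place the vectors as rows of a 3×4 matrix and reduce to echelon form.
The reduction yields 3 nonzero rows, so the rank is 3.
Since rank = 3 (the number of vectors), the set is linearly independent.

linearly independent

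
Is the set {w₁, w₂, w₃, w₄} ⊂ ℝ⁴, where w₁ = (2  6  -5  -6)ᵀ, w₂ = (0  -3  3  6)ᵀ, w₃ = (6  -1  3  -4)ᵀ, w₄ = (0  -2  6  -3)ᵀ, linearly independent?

Form the 4×4 matrix with these as columns; its determinant is -618.
A nonzero determinant means the columns are linearly independent.

linearly independent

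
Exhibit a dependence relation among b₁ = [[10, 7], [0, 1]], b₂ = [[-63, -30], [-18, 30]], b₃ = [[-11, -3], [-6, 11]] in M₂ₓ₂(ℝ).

3b₁ + b₂ - 3b₃ = 0

Write each element as a vector in ℝ⁴ using {E₁₁, E₁₂, E₂₁, E₂₂}.
Set up α₁b₁ + … + α₃b₃ = 0 and solve the homogeneous system.
One solution (up to scaling) is (3, 1, -3).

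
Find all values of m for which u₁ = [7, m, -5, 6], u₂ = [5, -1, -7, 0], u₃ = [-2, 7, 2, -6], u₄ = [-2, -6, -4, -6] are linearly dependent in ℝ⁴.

m = 2/3

Dependence holds iff the 4×4 matrix [u₁ u₂ u₃ u₄] is singular.
The determinant works out to 180*m - 120.
Setting this to zero gives m = 2/3.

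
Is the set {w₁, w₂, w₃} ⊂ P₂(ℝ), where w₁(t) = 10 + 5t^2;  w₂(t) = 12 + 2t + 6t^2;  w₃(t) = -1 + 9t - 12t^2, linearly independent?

Write each element as a coordinate vector in ℝ³ using {1, t, t^2}.
The matrix [w₁|w₂|w₃] has determinant -230.
A nonzero determinant means the columns are linearly independent.

linearly independent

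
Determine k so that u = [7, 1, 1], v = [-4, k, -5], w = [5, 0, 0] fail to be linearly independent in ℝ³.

k = -5

The vectors are dependent exactly when the determinant of the matrix with rows u, v, w vanishes.
Cofactor expansion gives det = -5*k - 25.
This vanishes exactly when k = -5.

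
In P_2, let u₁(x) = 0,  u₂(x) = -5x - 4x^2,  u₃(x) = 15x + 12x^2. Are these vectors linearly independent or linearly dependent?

Write each element as a coordinate vector in ℝ³ using {1, x, x^2}.
One of the vectors is the zero vector, so the set is linearly dependent.

linearly dependent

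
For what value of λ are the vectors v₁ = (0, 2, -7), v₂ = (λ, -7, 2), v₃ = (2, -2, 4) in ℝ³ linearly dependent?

Place the vectors as rows of a 3×3 matrix; dependence ⇔ determinant zero.
Expanding, det = 6*λ - 90.
Solving 6*λ - 90 = 0 yields λ = 15.

λ = 15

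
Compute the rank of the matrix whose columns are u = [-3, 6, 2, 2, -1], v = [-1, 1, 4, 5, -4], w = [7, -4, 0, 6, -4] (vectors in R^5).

Row-reduce the 3×5 matrix with these as rows.
The echelon form has 3 nonzero rows, so the rank is 3.

rank 3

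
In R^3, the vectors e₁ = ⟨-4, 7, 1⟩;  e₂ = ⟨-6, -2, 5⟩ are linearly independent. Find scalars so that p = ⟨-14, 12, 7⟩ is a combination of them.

Write p = c₁e₁ + c₂e₂ and equate components.
Back-substitution yields (c₁, c₂) = (2, 1).

p = 2e₁ + e₂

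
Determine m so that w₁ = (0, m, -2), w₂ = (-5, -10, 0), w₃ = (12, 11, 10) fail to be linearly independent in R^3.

m = 13/5

Place the vectors as rows of a 3×3 matrix; dependence ⇔ determinant zero.
The determinant works out to 50*m - 130.
Solving 50*m - 130 = 0 yields m = 13/5.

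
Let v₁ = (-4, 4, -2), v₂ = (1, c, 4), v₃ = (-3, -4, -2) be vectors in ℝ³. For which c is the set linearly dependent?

Place the vectors as rows of a 3×3 matrix; dependence ⇔ determinant zero.
Expanding, det = 2*c - 96.
This vanishes exactly when c = 48.

c = 48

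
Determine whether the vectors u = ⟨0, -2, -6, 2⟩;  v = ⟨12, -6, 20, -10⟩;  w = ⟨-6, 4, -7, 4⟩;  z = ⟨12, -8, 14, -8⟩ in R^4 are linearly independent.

linearly dependent

One vector is a scalar multiple of another, so the set is dependent.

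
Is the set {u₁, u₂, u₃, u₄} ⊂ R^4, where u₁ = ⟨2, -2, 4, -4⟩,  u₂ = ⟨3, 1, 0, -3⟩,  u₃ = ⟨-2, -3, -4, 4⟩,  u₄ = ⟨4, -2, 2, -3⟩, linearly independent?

linearly independent

Row-reduce the matrix whose columns are u₁, u₂, u₃, u₄.
The reduction yields 4 nonzero rows, so the rank is 4.
Since rank = 4 (the number of vectors), the set is linearly independent.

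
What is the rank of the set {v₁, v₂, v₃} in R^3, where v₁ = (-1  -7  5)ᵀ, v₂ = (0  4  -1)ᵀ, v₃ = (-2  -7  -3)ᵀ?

3

Put the 3×3 matrix [v₁|v₂|v₃] into echelon form.
Exactly 3 pivots survive; hence the rank is 3.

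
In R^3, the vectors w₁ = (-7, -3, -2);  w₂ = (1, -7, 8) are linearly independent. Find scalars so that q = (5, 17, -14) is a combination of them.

Set up the augmented matrix [w₁ | w₂ | q] and row-reduce.
Row-reducing the augmented matrix gives the unique coefficients (c₁, c₂) = (-1, -2).

q = -w₁ - 2w₂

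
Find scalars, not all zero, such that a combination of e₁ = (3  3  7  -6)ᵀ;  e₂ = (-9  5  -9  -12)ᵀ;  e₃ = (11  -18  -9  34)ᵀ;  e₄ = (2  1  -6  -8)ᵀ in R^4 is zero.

3e₁ + 2e₂ + e₃ - e₄ = 0

Row-reduce the matrix with e₁, e₂, e₃, e₄ as columns; the null space gives the coefficients.
One solution (up to scaling) is (3, 2, 1, -1).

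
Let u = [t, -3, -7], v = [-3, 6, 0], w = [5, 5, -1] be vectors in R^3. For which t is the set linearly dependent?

The set is linearly dependent precisely when det[u; v; w] = 0.
Expanding, det = 324 - 6*t.
Setting this to zero gives t = 54.

t = 54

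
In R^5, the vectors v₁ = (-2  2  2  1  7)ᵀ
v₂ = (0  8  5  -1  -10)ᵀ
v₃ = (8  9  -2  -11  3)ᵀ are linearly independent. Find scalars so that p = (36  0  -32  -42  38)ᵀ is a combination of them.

p = -2v₁ - 4v₂ + 4v₃

Set up the augmented matrix [v₁ | v₂ | v₃ | p] and row-reduce.
Back-substitution yields (c₁, c₂, c₃) = (-2, -4, 4).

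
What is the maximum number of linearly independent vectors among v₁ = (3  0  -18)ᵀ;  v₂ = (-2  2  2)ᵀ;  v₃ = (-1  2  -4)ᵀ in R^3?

Row-reduce the 3×3 matrix with these as rows.
The echelon form has 2 nonzero rows, so the rank is 2.

2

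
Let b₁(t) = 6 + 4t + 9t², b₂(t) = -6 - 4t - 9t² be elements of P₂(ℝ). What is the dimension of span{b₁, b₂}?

Pass to coordinate vectors with respect to the basis {1, t, t²}.
Form the matrix with b₁, b₂ as columns and reduce.
Reduction leaves 1 leading entry, giving rank 1.

dim = 1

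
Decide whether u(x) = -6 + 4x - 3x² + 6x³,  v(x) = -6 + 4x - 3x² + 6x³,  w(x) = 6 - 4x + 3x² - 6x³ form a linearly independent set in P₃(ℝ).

Write each element as a coordinate vector in ℝ⁴ using {1, x, …, x³}.
Row-reduce the matrix whose columns are u, v, w.
The reduction yields 1 nonzero row, so the rank is 1.
Since rank 1 < 3, the set is linearly dependent.

linearly dependent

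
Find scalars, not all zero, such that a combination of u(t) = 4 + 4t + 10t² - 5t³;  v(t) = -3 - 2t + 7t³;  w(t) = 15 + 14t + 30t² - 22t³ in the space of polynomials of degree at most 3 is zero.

3u - v - w = 0

Pass to coordinate vectors relative to the basis {1, t, …, t³}.
Solve the homogeneous system with u, v, w as columns by row-reducing the coefficient matrix.
A generator of the null space is (3, -1, -1).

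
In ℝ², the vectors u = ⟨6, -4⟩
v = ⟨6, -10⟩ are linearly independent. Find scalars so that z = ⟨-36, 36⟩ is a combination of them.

z = -4u - 2v

Write z = α₁u + α₂v and equate components.
Back-substitution yields (α₁, α₂) = (-4, -2).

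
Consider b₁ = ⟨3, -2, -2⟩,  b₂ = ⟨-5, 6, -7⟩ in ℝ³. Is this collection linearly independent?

linearly independent

Place the vectors as rows of a 2×3 matrix and reduce to echelon form.
The reduction yields 2 nonzero rows, so the rank is 2.
Since rank = 2 (the number of vectors), the set is linearly independent.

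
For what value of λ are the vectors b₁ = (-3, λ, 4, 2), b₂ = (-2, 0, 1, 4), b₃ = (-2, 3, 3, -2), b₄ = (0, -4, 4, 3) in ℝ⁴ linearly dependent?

λ = 17/12

Dependence holds iff the 4×4 matrix [b₁ b₂ b₃ b₄] is singular.
Expanding, det = 60*λ - 85.
This vanishes exactly when λ = 17/12.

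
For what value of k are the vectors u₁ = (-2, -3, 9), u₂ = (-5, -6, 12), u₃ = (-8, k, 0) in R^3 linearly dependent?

k = -48/7

Place the vectors as rows of a 3×3 matrix; dependence ⇔ determinant zero.
Expanding, det = -21*k - 144.
This vanishes exactly when k = -48/7.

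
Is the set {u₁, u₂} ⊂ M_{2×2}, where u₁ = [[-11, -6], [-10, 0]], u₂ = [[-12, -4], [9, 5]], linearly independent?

linearly independent

Take coordinates with respect to the standard basis {E₁₁, E₁₂, E₂₁, E₂₂}.
Place the vectors as rows of a 2×4 matrix and reduce to echelon form.
The reduction yields 2 nonzero rows, so the rank is 2.
Since rank = 2 (the number of vectors), the set is linearly independent.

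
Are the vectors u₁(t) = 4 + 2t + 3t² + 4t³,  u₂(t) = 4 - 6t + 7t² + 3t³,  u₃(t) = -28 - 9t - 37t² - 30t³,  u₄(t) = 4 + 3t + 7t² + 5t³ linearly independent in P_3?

Take coordinates with respect to the standard basis {1, t, …, t³}.
Row-reduce the matrix whose columns are u₁, u₂, u₃, u₄.
The reduction yields 3 nonzero rows, so the rank is 3.
Since rank 3 < 4, the set is linearly dependent.

linearly dependent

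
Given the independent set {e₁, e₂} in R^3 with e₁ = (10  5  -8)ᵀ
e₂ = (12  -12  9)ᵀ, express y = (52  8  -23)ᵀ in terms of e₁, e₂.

Write y = c₁e₁ + c₂e₂ and equate components.
Back-substitution yields (c₁, c₂) = (4, 1).

y = 4e₁ + e₂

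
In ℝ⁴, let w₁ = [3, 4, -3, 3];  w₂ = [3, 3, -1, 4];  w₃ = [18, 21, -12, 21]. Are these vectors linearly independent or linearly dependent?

linearly dependent

Row-reduce the matrix whose columns are w₁, w₂, w₃.
The reduction yields 2 nonzero rows, so the rank is 2.
Since rank 2 < 3, the set is linearly dependent.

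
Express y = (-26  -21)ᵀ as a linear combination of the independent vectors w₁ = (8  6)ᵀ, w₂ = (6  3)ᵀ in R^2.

y = -4w₁ + w₂

Write y = a₁w₁ + a₂w₂ and equate components.
Row-reducing the augmented matrix gives the unique coefficients (a₁, a₂) = (-4, 1).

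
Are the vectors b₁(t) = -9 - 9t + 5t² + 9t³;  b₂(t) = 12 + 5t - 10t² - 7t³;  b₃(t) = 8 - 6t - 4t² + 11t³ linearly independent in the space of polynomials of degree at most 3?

Write each element as a coordinate vector in ℝ⁴ using {1, t, …, t³}.
Row-reduce the matrix whose columns are b₁, b₂, b₃.
The reduction yields 3 nonzero rows, so the rank is 3.
Since rank = 3 (the number of vectors), the set is linearly independent.

linearly independent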